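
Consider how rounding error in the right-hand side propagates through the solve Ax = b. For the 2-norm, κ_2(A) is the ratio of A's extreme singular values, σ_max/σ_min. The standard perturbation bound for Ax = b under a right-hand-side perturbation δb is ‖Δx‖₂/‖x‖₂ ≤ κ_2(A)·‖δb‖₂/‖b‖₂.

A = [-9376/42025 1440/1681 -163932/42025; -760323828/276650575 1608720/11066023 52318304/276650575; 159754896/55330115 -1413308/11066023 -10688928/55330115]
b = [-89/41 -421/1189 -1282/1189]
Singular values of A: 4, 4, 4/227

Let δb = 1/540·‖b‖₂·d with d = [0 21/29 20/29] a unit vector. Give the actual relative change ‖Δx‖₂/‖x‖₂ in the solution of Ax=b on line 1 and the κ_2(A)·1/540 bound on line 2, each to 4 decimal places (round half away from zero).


largest singular value 4, smallest 4/227
κ_2(A) = 4 / (4/227) = 227.0000
perturbation bound = 227.0000·1/540 = 0.4204
solve Ax = b  →  x = [-3.5915 -55.4756 -11.4207]
‖b‖₂ = 2.4495 and ‖x‖₂ = 56.7528
Δx = A⁻¹·δb where δb = 1/540·2.4495·d; ‖Δx‖ = 0.2574
relative error = 0.0045
realised/bound (from unrounded values) ≈ 0.0108

0.0045
0.4204


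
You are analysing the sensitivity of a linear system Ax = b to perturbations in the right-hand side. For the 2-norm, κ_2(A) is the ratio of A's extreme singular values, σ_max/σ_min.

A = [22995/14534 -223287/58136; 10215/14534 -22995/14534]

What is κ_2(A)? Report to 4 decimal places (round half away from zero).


form AᵀA = [1873125/624962 -35941185/4999696; -35941185/4999696 345073401/19998784] with trace 2396529/118336 and determinant 18225/473344
eigenvalues of AᵀA: λ = (tr ± √(tr²−4·det))/2 = 81/4, 225/118336
κ = σ_max/σ_min = (9/2)/(15/344) = 103.2000

103.2000


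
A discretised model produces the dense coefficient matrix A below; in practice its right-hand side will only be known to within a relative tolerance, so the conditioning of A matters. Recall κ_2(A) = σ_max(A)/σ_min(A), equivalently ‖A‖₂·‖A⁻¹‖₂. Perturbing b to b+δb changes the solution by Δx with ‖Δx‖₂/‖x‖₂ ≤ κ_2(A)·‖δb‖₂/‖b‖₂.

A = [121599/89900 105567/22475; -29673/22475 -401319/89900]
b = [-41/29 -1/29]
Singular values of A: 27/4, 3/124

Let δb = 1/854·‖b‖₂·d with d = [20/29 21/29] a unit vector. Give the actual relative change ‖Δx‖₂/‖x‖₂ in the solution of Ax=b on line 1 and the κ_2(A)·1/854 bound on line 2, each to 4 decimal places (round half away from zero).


largest singular value 27/4, smallest 3/124
condition number: (27/4) ÷ (3/124) = 279.0000
perturbation bound = 279.0000·1/854 = 0.3267
solve Ax = b  →  x = [39.6385 -11.7156]
2-norm of b is 1.4142; of x, 41.3336
with δb = [0.0011 0.0012], A·Δx = δb → ‖Δx‖ = 0.0684
relative error = 0.0017
so the bound overstates the realised error by a factor of ≈ 197.2841 (computed from the unrounded values)

0.0017
0.3267


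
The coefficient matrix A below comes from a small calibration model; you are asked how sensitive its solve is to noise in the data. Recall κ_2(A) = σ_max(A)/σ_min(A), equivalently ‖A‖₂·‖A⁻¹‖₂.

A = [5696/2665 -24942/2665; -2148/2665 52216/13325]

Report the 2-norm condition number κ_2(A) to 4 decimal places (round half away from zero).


130.0000

M = AᵀA = [43856/8405 -4866912/210125; -4866912/210125 108160324/1050625]. tr(M)=67604/625, det(M)=10816/15625
eigenvalues of AᵀA: λ = (tr ± √(tr²−4·det))/2 = 2704/25, 4/625
κ = σ_max/σ_min = (52/5)/(2/25) = 130.0000


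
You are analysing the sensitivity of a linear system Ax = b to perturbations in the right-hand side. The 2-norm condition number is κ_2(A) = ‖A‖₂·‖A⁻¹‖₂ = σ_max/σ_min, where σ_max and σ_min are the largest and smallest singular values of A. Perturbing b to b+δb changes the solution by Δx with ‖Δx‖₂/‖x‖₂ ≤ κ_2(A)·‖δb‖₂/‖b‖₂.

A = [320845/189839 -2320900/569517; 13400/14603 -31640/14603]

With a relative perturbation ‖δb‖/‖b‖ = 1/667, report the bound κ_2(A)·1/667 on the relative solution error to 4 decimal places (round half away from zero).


0.4829

M = AᵀA = [461201225/124701889 -3320432500/374105667; -3320432500/374105667 23907384400/1122317001]. tr(M)=166024825/6640929, det(M)=40000/6640929
solving λ² − 166024825/6640929·λ + 40000/6640929 = 0 gives λ = 25, 1600/6640929
κ = σ_max/σ_min = 5/(40/2577) = 322.1250
perturbation bound = 322.1250·1/667 = 0.4829


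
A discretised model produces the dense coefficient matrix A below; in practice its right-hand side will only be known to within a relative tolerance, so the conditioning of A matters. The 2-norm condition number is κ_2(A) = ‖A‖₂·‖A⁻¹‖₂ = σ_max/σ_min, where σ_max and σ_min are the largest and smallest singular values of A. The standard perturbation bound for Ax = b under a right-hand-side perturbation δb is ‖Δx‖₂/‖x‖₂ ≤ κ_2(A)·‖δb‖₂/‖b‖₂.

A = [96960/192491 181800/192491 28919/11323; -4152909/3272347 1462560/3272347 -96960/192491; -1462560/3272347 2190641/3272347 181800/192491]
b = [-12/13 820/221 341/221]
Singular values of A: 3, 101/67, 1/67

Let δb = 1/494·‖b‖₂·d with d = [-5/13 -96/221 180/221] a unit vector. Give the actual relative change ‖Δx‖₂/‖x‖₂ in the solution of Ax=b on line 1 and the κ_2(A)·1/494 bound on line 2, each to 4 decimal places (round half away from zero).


0.2091
0.4069

from the listed singular values, σ₁ = 3, σ_n = 1/67
κ = σ_max/σ_min = 3/(1/67) = 201.0000
perturbation bound = 201.0000·1/494 = 0.4069
solve Ax = b  →  x = [-2.4016 1.1356 -0.3077]
‖b‖ = 4.1231, ‖x‖ = 2.6743
δb = ε·‖b‖·d = [-0.0032 -0.0036 0.0068]; solving A·Δx = δb gives ‖Δx‖ = 0.5592
realised ‖Δx‖/‖x‖ = 0.2091
tightness: 0.2091 against a bound of 0.4069 (unrounded ratio ≈ 0.5139)


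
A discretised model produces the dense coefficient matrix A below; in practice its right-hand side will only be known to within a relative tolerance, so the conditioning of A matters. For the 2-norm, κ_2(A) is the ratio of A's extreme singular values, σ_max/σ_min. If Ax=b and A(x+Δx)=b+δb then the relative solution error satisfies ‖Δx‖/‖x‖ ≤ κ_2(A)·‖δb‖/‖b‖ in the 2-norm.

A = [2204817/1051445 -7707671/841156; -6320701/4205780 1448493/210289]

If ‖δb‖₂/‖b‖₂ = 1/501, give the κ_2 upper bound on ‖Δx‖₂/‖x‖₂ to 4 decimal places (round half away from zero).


0.4095

form AᵀA = [4709229967489/707543416336 -1307474760240/44221463521; -1307474760240/44221463521 92978303781025/707543416336] with trace 29056375297/210453128 and determinant 3049800625/6734500096
eigenvalues of AᵀA: λ = (tr ± √(tr²−4·det))/2 = 2209/16, 1380625/420906256
σ_max=√(2209/16)=(47/4), σ_min=√(1380625/420906256)=(1175/20516) → κ = 205.1600
worst-case relative error ≤ 205.1600 × 1/501 = 0.4095


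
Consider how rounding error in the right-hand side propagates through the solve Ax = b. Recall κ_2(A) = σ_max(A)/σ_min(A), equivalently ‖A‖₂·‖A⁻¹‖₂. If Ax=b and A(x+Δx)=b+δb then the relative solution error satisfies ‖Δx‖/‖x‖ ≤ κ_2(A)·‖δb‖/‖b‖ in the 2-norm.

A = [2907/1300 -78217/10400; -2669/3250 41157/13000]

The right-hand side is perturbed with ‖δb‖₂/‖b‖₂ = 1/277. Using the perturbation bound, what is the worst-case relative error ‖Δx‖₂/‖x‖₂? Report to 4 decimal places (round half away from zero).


0.2888

M = AᵀA = [1418701/250000 -38835531/2000000; -38835531/2000000 1065383761/16000000]. tr(M)=1849889/25600, det(M)=83521/102400
λ_max, λ_min = (1849889/25600 ± √3419951174721/655360000)/2 = 289/4, 289/25600
so κ_2 = √((289/4) / (289/25600)) = 80.0000
bound on ‖Δx‖/‖x‖: κ·ε = 80.0000·1/277 = 0.2888


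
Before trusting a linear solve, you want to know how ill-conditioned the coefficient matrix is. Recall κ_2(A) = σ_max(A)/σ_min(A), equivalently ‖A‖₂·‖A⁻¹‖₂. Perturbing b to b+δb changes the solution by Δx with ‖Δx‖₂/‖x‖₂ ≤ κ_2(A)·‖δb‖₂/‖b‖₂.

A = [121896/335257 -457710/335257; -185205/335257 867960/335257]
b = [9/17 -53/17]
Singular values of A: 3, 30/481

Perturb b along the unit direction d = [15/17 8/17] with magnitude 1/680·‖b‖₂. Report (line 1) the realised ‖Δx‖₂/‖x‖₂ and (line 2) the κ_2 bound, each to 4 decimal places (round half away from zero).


0.0046
0.0707

from the listed singular values, σ₁ = 3, σ_n = 30/481
κ = σ_max/σ_min = 3/(30/481) = 48.1000
bound on ‖Δx‖/‖x‖: κ·ε = 48.1000·1/680 = 0.0707
solve Ax = b  →  x = [-15.4228 -4.4951]
2-norm of b is 3.1623; of x, 16.0645
with δb = [0.0041 0.0022], A·Δx = δb → ‖Δx‖ = 0.0746
relative error = 0.0046
tightness: 0.0046 against a bound of 0.0707 (unrounded ratio ≈ 0.0656)


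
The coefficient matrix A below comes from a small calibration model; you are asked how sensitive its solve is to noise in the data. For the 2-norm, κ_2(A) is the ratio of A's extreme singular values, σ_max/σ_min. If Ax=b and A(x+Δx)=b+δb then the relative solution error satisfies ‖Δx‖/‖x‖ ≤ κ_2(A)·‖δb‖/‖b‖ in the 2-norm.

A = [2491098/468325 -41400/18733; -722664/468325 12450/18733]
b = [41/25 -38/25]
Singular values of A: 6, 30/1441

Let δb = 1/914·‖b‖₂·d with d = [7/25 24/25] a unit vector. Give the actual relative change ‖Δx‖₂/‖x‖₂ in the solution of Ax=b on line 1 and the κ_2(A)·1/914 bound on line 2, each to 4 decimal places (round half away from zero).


from the listed singular values, σ₁ = 6, σ_n = 30/1441
condition number: 6 ÷ (30/1441) = 288.2000
κ_2(A)·‖δb‖/‖b‖ = 0.3153
solve Ax = b  →  x = [-18.1667 -44.4667]
‖b‖ = 2.2361, ‖x‖ = 48.0345
Δx = A⁻¹·δb where δb = 1/914·2.2361·d; ‖Δx‖ = 0.1175
dividing the unrounded norms, ‖Δx‖/‖x‖ = 0.0024
realised/bound (from unrounded values) ≈ 0.0078

0.0024
0.3153


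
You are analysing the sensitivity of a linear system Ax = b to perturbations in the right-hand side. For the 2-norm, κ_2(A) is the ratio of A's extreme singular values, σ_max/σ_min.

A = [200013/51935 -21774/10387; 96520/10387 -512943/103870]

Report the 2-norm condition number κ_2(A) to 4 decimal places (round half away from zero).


282.0000

M = AᵀA = [1614840001/15960025 -172246818/3192005; -172246818/3192005 1837403721/63840100]. tr(M)=1148341/8836, det(M)=1172889/5522500
eigenvalues of AᵀA: λ = (tr ± √(tr²−4·det))/2 = 3249/25, 361/220900
so κ_2 = √((3249/25) / (361/220900)) = 282.0000


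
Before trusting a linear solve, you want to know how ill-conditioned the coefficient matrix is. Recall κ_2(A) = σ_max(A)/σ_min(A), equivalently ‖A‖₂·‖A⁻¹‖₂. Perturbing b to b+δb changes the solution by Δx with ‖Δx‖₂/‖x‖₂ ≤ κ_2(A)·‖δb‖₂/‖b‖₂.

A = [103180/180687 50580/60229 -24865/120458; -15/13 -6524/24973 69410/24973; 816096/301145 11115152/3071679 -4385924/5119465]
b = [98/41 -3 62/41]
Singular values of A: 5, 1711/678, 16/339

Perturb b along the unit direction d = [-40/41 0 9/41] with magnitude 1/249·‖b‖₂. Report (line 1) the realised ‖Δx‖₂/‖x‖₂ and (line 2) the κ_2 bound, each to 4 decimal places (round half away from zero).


σ_max = 5, σ_min = 16/339
κ = σ_max/σ_min = 5/(16/339) = 105.9375
perturbation bound = 105.9375·1/249 = 0.4255
solve Ax = b  →  x = [-33.5400 22.4844 -12.8899]
2-norm of b is 4.1231; of x, 42.3867
δb = ε·‖b‖·d = [-0.0162 0.0000 0.0036]; solving A·Δx = δb gives ‖Δx‖ = 0.3508
realised ‖Δx‖/‖x‖ = 0.0083
realised/bound (from unrounded values) ≈ 0.0195

0.0083
0.4255


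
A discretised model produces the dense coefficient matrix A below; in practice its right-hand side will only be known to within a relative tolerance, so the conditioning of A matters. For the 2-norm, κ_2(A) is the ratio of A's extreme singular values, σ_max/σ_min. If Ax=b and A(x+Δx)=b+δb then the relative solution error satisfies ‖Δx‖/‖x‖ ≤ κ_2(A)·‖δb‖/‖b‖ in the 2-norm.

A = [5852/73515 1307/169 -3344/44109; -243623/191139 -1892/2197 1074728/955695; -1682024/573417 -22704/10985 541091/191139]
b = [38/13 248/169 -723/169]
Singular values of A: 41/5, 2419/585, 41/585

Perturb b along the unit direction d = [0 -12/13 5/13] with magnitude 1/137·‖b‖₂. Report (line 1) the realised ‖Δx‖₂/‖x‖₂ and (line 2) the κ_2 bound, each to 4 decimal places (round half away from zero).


σ_max = 41/5, σ_min = 41/585
κ = σ_max/σ_min = (41/5)/(41/585) = 117.0000
κ_2(A)·‖δb‖/‖b‖ = 0.8540
solve Ax = b  →  x = [-29.1014 0.3697 -31.3959]
‖b‖₂ = 5.3852 and ‖x‖₂ = 42.8104
δb = ε·‖b‖·d = [0.0000 -0.0363 0.0151]; solving A·Δx = δb gives ‖Δx‖ = 0.5609
relative error = 0.0131
so the bound overstates the realised error by a factor of ≈ 65.1875 (computed from the unrounded values)

0.0131
0.8540


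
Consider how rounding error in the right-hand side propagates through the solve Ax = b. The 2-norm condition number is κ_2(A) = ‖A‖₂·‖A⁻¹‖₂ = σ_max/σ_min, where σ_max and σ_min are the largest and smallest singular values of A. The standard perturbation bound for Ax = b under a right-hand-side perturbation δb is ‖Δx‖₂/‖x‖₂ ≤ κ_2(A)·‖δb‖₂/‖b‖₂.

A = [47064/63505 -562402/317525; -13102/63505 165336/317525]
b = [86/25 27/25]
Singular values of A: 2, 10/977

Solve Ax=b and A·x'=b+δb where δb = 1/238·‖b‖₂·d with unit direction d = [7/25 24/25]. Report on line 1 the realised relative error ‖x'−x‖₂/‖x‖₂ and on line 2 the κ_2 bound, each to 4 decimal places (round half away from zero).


largest singular value 2, smallest 10/977
condition number: 2 ÷ (10/977) = 195.4000
κ_2(A)·‖δb‖/‖b‖ = 0.8210
solve Ax = b  →  x = [180.9462 73.7692]
2-norm of b is 3.6056; of x, 195.4058
Δx = A⁻¹·δb where δb = 1/238·3.6056·d; ‖Δx‖ = 1.4801
realised ‖Δx‖/‖x‖ = 0.0076
realised/bound (from unrounded values) ≈ 0.0092

0.0076
0.8210


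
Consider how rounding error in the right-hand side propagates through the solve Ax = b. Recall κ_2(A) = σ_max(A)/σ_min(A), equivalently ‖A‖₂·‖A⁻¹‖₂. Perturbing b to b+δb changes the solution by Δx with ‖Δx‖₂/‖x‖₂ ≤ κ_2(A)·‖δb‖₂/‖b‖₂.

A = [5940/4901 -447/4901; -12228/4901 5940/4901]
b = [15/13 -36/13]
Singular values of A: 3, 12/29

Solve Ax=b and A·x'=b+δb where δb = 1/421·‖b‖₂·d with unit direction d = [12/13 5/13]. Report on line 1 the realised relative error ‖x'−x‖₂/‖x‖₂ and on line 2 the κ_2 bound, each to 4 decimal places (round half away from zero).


largest singular value 3, smallest 12/29
κ_2(A) = 3 / (12/29) = 7.2500
κ_2(A)·‖δb‖/‖b‖ = 0.0172
solve Ax = b  →  x = [0.9231 -0.3846]
2-norm of b is 3.0000; of x, 1.0000
Δx = A⁻¹·δb where δb = 1/421·3.0000·d; ‖Δx‖ = 0.0172
relative error = 0.0172
tightness: 0.0172 against a bound of 0.0172; the bound is attained (ratio 1)

0.0172
0.0172


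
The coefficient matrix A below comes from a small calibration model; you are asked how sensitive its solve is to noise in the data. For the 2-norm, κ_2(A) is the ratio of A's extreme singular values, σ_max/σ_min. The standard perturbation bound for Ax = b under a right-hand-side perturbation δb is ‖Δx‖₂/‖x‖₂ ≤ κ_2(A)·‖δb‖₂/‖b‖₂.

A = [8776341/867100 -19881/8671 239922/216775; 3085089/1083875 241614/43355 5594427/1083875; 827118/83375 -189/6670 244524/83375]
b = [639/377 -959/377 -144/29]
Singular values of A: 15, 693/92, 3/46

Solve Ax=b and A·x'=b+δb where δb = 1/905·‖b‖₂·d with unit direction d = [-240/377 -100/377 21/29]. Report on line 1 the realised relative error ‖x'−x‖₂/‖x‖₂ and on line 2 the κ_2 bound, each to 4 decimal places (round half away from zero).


from the listed singular values, σ₁ = 15, σ_n = 3/46
condition number: 15 ÷ (3/46) = 230.0000
bound on ‖Δx‖/‖x‖: κ·ε = 230.0000·1/905 = 0.2541
solve Ax = b  →  x = [13.6136 36.4814 -47.3894]
‖b‖ = 5.8310, ‖x‖ = 61.3350
with δb = [-0.0041 -0.0017 0.0047], A·Δx = δb → ‖Δx‖ = 0.0988
relative error = 0.0016
tightness: 0.0016 against a bound of 0.2541 (unrounded ratio ≈ 0.0063)

0.0016
0.2541


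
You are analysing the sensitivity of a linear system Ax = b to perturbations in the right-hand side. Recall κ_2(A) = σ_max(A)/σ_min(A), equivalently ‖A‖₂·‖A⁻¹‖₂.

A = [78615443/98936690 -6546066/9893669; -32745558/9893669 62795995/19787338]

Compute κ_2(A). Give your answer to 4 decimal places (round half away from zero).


66.5680

M = AᵀA = [67464333581929/5823003348100 -3211205044824/291150167405; -3211205044824/291150167405 2447793520729/232920133924]. tr(M)=76491778597/3461952050, det(M)=121992025/1107824656
solving λ² − 76491778597/3461952050·λ + 121992025/1107824656 = 0 gives λ = 2209/100, 1380625/276956164
σ_max=√(2209/100)=(47/10), σ_min=√(1380625/276956164)=(1175/16642) → κ = 66.5680


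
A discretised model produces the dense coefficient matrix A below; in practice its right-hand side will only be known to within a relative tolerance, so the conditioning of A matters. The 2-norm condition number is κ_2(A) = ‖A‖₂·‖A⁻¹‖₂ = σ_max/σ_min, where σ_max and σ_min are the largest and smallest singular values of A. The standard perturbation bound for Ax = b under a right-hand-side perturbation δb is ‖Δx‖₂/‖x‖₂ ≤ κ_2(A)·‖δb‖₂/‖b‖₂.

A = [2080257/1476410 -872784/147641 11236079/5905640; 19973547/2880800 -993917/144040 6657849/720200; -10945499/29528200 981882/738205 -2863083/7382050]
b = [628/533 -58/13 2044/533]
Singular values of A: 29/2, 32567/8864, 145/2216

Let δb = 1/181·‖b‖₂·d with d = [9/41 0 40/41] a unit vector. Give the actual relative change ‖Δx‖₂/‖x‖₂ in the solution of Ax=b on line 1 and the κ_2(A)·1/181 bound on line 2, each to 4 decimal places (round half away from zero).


largest singular value 29/2, smallest 145/2216
condition number: (29/2) ÷ (145/2216) = 221.6000
worst-case relative error ≤ 221.6000 × 1/181 = 1.2243
solve Ax = b  →  x = [-49.2332 -0.2700 36.2408]
‖b‖ = 6.0000, ‖x‖ = 61.1341
Δx = A⁻¹·δb where δb = 1/181·6.0000·d; ‖Δx‖ = 0.5066
realised ‖Δx‖/‖x‖ = 0.0083
so the bound overstates the realised error by a factor of ≈ 147.7407 (computed from the unrounded values)

0.0083
1.2243


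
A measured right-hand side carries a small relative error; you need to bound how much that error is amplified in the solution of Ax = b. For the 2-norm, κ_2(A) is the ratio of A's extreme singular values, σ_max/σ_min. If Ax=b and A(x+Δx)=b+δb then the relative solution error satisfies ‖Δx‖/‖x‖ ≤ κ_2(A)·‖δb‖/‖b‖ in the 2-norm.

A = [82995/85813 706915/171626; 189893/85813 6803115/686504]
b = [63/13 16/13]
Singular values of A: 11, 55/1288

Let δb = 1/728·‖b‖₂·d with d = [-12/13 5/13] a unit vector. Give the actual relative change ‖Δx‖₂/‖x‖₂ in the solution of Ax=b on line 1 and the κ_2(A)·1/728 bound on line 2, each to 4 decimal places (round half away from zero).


from the listed singular values, σ₁ = 11, σ_n = 55/1288
κ = σ_max/σ_min = 11/(55/1288) = 257.6000
bound on ‖Δx‖/‖x‖: κ·ε = 257.6000·1/728 = 0.3538
solve Ax = b  →  x = [91.4479 -20.2962]
‖b‖ = 5.0000, ‖x‖ = 93.6731
Δx = A⁻¹·δb where δb = 1/728·5.0000·d; ‖Δx‖ = 0.1608
relative error = 0.0017
realised/bound (from unrounded values) ≈ 0.0049

0.0017
0.3538


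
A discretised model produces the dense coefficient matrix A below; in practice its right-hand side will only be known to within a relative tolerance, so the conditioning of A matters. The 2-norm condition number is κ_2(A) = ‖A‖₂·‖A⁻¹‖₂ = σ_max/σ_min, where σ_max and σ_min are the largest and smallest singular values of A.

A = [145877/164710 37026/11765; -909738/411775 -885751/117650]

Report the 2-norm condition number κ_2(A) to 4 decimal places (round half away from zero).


253.4000

AᵀA = [22736659129/4013222500 2783527776/143329375; 2783527776/143329375 5453534329/81902500]; tr = 231967873/3210578, det = 2088025/25684624
eigenvalues of AᵀA: λ = (tr ± √(tr²−4·det))/2 = 289/4, 7225/6421156
so κ_2 = √((289/4) / (7225/6421156)) = 253.4000


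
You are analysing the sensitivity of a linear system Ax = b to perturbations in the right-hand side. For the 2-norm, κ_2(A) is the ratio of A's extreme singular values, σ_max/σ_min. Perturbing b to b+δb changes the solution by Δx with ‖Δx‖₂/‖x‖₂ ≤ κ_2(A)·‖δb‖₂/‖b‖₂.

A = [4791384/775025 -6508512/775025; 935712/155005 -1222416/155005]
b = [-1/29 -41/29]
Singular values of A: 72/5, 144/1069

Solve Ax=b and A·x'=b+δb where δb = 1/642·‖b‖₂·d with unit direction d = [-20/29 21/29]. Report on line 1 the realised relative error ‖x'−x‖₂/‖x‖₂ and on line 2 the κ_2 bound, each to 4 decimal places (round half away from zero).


largest singular value 72/5, smallest 144/1069
κ = σ_max/σ_min = (72/5)/(144/1069) = 106.9000
bound on ‖Δx‖/‖x‖: κ·ε = 106.9000·1/642 = 0.1665
solve Ax = b  →  x = [-5.9806 -4.3986]
2-norm of b is 1.4142; of x, 7.4239
with δb = [-0.0015 0.0016], A·Δx = δb → ‖Δx‖ = 0.0164
relative error = 0.0022
so the bound overstates the realised error by a factor of ≈ 75.5930 (computed from the unrounded values)

0.0022
0.1665


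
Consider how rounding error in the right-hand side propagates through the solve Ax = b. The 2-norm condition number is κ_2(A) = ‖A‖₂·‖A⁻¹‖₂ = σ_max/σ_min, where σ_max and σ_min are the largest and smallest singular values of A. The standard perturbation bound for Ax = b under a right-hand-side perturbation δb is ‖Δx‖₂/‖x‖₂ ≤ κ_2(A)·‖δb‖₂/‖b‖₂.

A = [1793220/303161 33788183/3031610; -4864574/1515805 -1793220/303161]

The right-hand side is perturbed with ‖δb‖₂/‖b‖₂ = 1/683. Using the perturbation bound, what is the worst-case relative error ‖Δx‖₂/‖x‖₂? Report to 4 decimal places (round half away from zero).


AᵀA = [360052004884/7950397225 27002127438/318015889; 27002127438/318015889 5062993450801/31801588900]; tr = 22502427233/110040100, det = 418161601/687750625
λ_max, λ_min = (22502427233/110040100 ± √20253191282722012329/484352944320400)/2 = 20449/100, 81796/27510025
κ = σ_max/σ_min = (143/10)/(286/5245) = 262.2500
worst-case relative error ≤ 262.2500 × 1/683 = 0.3840

0.3840


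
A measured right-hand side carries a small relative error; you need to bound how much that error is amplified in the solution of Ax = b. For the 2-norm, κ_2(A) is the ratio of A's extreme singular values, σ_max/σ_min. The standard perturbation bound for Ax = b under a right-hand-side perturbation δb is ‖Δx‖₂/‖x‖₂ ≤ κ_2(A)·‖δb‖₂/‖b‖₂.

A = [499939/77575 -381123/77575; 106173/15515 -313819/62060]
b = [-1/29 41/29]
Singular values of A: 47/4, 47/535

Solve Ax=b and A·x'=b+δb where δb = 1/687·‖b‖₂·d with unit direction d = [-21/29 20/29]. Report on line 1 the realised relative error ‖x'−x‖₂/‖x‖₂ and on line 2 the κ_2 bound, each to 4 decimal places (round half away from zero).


0.0021
0.1947

σ_max = 47/4, σ_min = 47/535
κ_2(A) = (47/4) / (47/535) = 133.7500
worst-case relative error ≤ 133.7500 × 1/687 = 0.1947
solve Ax = b  →  x = [6.8979 9.0553]
‖b‖₂ = 1.4142 and ‖x‖₂ = 11.3833
with δb = [-0.0015 0.0014], A·Δx = δb → ‖Δx‖ = 0.0234
dividing the unrounded norms, ‖Δx‖/‖x‖ = 0.0021
tightness: 0.0021 against a bound of 0.1947 (unrounded ratio ≈ 0.0106)


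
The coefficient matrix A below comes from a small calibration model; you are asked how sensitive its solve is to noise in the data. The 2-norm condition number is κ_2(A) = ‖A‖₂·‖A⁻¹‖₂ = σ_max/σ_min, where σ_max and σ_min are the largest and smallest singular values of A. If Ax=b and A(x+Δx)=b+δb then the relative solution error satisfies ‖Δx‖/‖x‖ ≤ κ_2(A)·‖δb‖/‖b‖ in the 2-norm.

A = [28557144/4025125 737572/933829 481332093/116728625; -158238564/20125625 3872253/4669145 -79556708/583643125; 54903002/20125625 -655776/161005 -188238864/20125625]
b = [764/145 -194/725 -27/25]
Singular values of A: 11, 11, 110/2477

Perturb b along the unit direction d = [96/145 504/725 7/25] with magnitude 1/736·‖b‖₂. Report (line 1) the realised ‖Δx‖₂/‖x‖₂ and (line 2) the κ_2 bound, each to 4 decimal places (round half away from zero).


0.0024
0.3365

from the listed singular values, σ₁ = 11, σ_n = 110/2477
condition number: 11 ÷ (110/2477) = 247.7000
κ_2(A)·‖δb‖/‖b‖ = 0.3365
solve Ax = b  →  x = [-6.9730 -62.2881 25.2062]
2-norm of b is 5.3852; of x, 67.5558
with δb = [0.0048 0.0051 0.0020], A·Δx = δb → ‖Δx‖ = 0.1648
realised ‖Δx‖/‖x‖ = 0.0024
realised/bound (from unrounded values) ≈ 0.0072


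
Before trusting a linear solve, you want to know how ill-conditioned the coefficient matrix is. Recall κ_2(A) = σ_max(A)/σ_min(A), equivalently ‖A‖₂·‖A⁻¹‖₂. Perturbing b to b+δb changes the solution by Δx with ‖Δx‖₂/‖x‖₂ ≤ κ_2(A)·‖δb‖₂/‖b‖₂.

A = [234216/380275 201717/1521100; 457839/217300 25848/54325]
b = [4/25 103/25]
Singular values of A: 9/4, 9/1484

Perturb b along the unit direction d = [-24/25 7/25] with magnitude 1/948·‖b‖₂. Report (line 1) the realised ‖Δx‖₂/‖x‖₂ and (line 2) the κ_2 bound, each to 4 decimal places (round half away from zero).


largest singular value 9/4, smallest 9/1484
condition number: (9/4) ÷ (9/1484) = 371.0000
perturbation bound = 371.0000·1/948 = 0.3914
solve Ax = b  →  x = [-34.4607 161.2575]
‖b‖₂ = 4.1231 and ‖x‖₂ = 164.8985
δb = ε·‖b‖·d = [-0.0042 0.0012]; solving A·Δx = δb gives ‖Δx‖ = 0.7171
realised ‖Δx‖/‖x‖ = 0.0043
so the bound overstates the realised error by a factor of ≈ 89.9859 (computed from the unrounded values)

0.0043
0.3914


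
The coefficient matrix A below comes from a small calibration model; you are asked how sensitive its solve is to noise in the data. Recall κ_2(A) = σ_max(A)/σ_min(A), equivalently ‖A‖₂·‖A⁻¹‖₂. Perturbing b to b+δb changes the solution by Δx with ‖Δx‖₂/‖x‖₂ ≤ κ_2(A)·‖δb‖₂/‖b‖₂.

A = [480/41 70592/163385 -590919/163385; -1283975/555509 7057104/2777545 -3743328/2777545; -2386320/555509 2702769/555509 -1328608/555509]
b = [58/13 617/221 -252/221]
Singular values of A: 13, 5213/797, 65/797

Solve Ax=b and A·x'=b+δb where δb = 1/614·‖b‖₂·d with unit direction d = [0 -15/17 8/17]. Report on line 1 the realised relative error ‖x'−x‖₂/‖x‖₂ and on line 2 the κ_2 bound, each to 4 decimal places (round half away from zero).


0.0029
0.2596

largest singular value 13, smallest 65/797
condition number: 13 ÷ (65/797) = 159.4000
κ_2(A)·‖δb‖/‖b‖ = 0.2596
solve Ax = b  →  x = [-7.7745 -21.3284 -28.9474]
2-norm of b is 5.3852; of x, 36.7872
Δx = A⁻¹·δb where δb = 1/614·5.3852·d; ‖Δx‖ = 0.1075
realised ‖Δx‖/‖x‖ = 0.0029
tightness: 0.0029 against a bound of 0.2596 (unrounded ratio ≈ 0.0113)


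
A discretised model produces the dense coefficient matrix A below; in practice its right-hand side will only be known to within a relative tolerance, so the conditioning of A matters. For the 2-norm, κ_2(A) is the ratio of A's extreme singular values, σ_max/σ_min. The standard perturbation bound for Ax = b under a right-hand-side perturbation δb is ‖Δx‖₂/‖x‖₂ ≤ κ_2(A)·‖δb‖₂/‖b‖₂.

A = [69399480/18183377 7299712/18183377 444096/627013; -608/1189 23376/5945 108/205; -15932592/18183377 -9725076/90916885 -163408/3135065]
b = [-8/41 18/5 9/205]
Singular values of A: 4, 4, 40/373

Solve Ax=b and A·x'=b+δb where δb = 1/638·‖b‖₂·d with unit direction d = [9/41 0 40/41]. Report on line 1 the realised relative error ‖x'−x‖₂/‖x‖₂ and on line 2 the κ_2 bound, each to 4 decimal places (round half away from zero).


0.0585
0.0585

largest singular value 4, smallest 40/373
condition number: 4 ÷ (40/373) = 37.3000
κ_2(A)·‖δb‖/‖b‖ = 0.0585
solve Ax = b  →  x = [-0.1640 0.8795 0.1098]
‖b‖₂ = 3.6056 and ‖x‖₂ = 0.9014
Δx = A⁻¹·δb where δb = 1/638·3.6056·d; ‖Δx‖ = 0.0527
realised ‖Δx‖/‖x‖ = 0.0585
realised/bound = 1 exactly: the bound is attained for this b and d


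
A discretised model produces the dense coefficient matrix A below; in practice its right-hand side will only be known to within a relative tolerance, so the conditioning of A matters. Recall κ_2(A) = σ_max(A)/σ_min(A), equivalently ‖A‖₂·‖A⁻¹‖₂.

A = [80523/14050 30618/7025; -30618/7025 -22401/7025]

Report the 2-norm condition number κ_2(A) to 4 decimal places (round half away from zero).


112.4000

M = AᵀA = [409352049/7896100 76744017/1974025; 76744017/1974025 57570669/1974025]. tr(M)=25585389/315844, det(M)=164025/315844
eigenvalues of AᵀA: λ = (tr ± √(tr²−4·det))/2 = 81, 2025/315844
κ = σ_max/σ_min = 9/(45/562) = 112.4000


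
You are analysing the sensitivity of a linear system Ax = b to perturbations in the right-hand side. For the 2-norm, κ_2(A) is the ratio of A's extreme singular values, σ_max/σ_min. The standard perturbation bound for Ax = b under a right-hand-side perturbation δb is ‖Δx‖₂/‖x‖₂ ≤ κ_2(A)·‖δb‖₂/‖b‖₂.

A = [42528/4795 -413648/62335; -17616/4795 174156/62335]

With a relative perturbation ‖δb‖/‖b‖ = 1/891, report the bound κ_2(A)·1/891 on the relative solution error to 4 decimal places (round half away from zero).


0.4036

AᵀA = [423790848/4598405 -317839296/4598405; -317839296/4598405 238384592/4598405]; tr = 132435088/919681, det = 147456/919681
char-poly roots: 144 and 1024/919681
σ_max=√144=12, σ_min=√(1024/919681)=(32/959) → κ = 359.6250
worst-case relative error ≤ 359.6250 × 1/891 = 0.4036


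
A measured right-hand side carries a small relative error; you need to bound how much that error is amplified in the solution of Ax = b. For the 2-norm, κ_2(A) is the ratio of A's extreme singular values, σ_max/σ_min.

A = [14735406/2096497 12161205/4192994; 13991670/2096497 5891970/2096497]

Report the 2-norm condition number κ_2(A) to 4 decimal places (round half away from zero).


M = AᵀA = [490961973096/5226277849 204564383415/5226277849; 204564383415/5226277849 340970450625/20905111396]. tr(M)=13637978361/123698884, det(M)=4862025/30924721
solving λ² − 13637978361/123698884·λ + 4862025/30924721 = 0 gives λ = 441/4, 44100/30924721
κ = σ_max/σ_min = (21/2)/(210/5561) = 278.0500

278.0500


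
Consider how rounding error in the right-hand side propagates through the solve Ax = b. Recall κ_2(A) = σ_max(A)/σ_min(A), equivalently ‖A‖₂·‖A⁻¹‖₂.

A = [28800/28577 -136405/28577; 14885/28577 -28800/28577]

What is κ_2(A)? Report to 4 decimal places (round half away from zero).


17.0000

AᵀA = [625225/485809 -2592000/485809; -2592000/485809 11562025/485809]; tr = 7250/289, det = 625/289
λ_max, λ_min = (7250/289 ± √51840000/83521)/2 = 25, 25/289
σ_max=√25=5, σ_min=√(25/289)=(5/17) → κ = 17.0000


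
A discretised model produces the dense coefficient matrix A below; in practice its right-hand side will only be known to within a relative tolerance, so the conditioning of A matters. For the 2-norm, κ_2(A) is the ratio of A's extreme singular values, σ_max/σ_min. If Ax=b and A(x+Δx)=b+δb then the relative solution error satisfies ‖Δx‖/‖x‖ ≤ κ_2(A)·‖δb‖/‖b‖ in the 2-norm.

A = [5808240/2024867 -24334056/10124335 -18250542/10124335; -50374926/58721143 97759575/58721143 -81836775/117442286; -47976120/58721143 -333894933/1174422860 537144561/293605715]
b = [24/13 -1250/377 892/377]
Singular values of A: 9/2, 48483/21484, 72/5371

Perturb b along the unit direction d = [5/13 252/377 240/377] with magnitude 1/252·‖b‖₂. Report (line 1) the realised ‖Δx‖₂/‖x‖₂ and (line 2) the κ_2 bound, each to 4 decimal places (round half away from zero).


0.7245
1.3321

largest singular value 9/2, smallest 72/5371
condition number: (9/2) ÷ (72/5371) = 335.6875
worst-case relative error ≤ 335.6875 × 1/252 = 1.3321
solve Ax = b  →  x = [0.3065 -1.3210 1.2249]
‖b‖₂ = 4.4721 and ‖x‖₂ = 1.8274
re-solving with b+δb shifts x by Δx of norm 1.3238
relative error = 0.7245
realised/bound (from unrounded values) ≈ 0.5438


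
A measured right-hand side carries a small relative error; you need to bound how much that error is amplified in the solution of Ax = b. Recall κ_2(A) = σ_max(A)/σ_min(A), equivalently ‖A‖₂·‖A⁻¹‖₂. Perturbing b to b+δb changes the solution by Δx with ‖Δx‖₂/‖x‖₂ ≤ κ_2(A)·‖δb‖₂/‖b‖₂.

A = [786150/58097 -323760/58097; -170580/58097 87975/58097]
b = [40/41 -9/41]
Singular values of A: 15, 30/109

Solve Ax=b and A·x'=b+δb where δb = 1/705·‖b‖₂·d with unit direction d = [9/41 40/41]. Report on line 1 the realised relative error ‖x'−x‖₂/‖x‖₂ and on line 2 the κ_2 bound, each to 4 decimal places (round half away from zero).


largest singular value 15, smallest 30/109
κ_2(A) = 15 / (30/109) = 54.5000
κ_2(A)·‖δb‖/‖b‖ = 0.0773
solve Ax = b  →  x = [0.0615 -0.0256]
‖b‖₂ = 1.0000 and ‖x‖₂ = 0.0667
re-solving with b+δb shifts x by Δx of norm 0.0052
dividing the unrounded norms, ‖Δx‖/‖x‖ = 0.0773
tightness: 0.0773 against a bound of 0.0773; the bound is attained (ratio 1)

0.0773
0.0773


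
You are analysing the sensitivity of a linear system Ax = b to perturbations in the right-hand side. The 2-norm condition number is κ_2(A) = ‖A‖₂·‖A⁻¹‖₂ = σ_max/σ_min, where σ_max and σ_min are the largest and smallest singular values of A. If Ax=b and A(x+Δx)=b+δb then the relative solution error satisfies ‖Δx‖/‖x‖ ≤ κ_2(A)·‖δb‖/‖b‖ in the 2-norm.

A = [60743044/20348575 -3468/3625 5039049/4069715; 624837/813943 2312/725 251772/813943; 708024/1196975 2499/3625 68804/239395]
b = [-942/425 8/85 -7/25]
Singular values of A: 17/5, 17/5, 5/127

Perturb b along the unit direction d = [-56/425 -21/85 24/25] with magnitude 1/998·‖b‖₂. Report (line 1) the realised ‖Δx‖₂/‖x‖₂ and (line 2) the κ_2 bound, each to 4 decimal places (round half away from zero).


largest singular value 17/5, smallest 5/127
condition number: (17/5) ÷ (5/127) = 86.3600
bound on ‖Δx‖/‖x‖: κ·ε = 86.3600·1/998 = 0.0865
solve Ax = b  →  x = [-0.5804 0.1927 -0.2418]
‖b‖ = 2.2361, ‖x‖ = 0.6577
with δb = [-0.0003 -0.0006 0.0022], A·Δx = δb → ‖Δx‖ = 0.0569
relative error = 0.0865
so the bound is sharp here: realised error equals the bound

0.0865
0.0865


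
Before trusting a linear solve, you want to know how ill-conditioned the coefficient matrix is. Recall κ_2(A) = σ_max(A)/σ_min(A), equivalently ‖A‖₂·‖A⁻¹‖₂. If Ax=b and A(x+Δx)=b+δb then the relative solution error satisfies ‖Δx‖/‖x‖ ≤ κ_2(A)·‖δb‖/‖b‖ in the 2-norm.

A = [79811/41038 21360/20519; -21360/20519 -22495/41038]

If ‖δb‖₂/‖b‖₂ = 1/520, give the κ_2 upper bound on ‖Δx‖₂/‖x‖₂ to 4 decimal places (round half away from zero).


0.6827

form AᵀA = [28355689/5827396 3780720/1456849; 3780720/1456849 8065825/5827396] with trace 63013/10082 and determinant 25/80656
char-poly roots: 25/4 and 1/20164
σ_max=√(25/4)=(5/2), σ_min=√(1/20164)=(1/142) → κ = 355.0000
worst-case relative error ≤ 355.0000 × 1/520 = 0.6827


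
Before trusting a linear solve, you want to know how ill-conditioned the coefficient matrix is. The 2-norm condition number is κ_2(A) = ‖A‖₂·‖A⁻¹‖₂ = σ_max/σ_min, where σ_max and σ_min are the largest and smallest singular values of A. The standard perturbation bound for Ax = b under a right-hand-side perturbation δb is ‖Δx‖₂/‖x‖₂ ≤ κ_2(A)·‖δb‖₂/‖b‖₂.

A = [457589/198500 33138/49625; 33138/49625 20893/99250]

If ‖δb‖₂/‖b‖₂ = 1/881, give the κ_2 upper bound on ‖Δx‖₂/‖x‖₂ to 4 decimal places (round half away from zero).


0.1802

AᵀA = [363132361/63043600 13238631/7880450; 13238631/7880450 7726441/15760900]; tr = 15761525/2521744, det = 15625/10086976
λ_max, λ_min = (15761525/2521744 ± √248386268075625/6359192801536)/2 = 25/4, 625/2521744
κ_2(A) = √(λ_max/λ_min) = √((25/4) / (625/2521744)) = 158.8000
bound on ‖Δx‖/‖x‖: κ·ε = 158.8000·1/881 = 0.1802


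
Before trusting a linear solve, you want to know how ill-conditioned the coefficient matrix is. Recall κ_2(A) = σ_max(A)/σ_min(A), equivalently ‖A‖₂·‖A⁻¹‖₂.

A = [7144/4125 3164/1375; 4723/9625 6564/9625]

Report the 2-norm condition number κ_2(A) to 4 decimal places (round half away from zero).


173.2500

form AᵀA = [4322497/1334025 1920932/444675; 1920932/444675 853792/148225] with trace 480265/53361 and determinant 16/5929
λ_max, λ_min = (480265/53361 ± √230623734289/2847396321)/2 = 9, 16/53361
κ = σ_max/σ_min = 3/(4/231) = 173.2500


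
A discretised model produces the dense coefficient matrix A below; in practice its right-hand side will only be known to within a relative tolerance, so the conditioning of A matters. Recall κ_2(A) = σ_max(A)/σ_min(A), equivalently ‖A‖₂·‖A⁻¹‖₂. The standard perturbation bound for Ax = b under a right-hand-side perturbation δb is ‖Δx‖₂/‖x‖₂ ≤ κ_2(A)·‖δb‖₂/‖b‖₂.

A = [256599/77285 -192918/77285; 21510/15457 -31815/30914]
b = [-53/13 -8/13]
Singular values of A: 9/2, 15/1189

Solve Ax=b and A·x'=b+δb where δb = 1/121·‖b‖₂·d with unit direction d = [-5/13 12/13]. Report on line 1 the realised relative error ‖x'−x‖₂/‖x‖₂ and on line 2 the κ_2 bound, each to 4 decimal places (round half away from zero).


largest singular value 9/2, smallest 15/1189
condition number: (9/2) ÷ (15/1189) = 356.7000
worst-case relative error ≤ 356.7000 × 1/121 = 2.9479
solve Ax = b  →  x = [46.8489 63.9467]
2-norm of b is 4.1231; of x, 79.2717
re-solving with b+δb shifts x by Δx of norm 2.7010
relative error = 0.0341
realised/bound (from unrounded values) ≈ 0.0116

0.0341
2.9479


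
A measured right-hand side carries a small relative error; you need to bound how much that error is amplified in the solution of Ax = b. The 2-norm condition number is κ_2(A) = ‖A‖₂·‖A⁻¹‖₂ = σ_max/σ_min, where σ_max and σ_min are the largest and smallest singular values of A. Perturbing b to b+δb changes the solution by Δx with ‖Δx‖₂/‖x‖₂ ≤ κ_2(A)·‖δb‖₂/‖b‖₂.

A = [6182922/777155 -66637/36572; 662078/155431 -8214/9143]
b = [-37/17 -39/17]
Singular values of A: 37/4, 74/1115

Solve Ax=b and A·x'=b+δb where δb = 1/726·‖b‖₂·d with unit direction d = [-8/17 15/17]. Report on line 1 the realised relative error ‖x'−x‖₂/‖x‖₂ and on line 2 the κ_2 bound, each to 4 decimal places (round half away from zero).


0.0044
0.1920

from the listed singular values, σ₁ = 37/4, σ_n = 74/1115
condition number: (37/4) ÷ (74/1115) = 139.3750
worst-case relative error ≤ 139.3750 × 1/726 = 0.1920
solve Ax = b  →  x = [-3.6239 -14.6289]
2-norm of b is 3.1623; of x, 15.0711
with δb = [-0.0020 0.0038], A·Δx = δb → ‖Δx‖ = 0.0656
dividing the unrounded norms, ‖Δx‖/‖x‖ = 0.0044
realised/bound (from unrounded values) ≈ 0.0227


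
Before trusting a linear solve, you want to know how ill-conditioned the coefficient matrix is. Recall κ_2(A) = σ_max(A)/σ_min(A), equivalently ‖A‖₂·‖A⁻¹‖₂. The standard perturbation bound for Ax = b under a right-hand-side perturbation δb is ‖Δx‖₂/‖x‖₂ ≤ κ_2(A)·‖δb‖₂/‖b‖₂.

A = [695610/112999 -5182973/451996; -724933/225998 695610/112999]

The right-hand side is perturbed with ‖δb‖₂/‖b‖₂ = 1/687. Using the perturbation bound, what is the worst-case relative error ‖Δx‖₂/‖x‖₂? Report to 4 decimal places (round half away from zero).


0.2846

AᵀA = [8515643401/176730436 -7982472555/88365218; -7982472555/88365218 119741112361/706921744]; tr = 532192685/2446096, det = 12117361/9784384
solving λ² − 532192685/2446096·λ + 12117361/9784384 = 0 gives λ = 3481/16, 3481/611524
κ = σ_max/σ_min = (59/4)/(59/782) = 195.5000
worst-case relative error ≤ 195.5000 × 1/687 = 0.2846
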